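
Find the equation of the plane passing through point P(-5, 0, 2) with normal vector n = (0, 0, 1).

The plane through P with normal n = (a, b, c) satisfies n·(r - P) = 0,
i.e. ax + by + cz = a·x₀ + b·y₀ + c·z₀.
d = 0·(-5) + 0·0 + 1·2
  = 0 + 0 + 2
  = 2
Equation: z = 2

z = 2


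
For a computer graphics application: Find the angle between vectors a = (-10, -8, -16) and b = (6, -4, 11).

a·b = (-10)·6 + (-8)·(-4) + (-16)·11 = -60 + 32 - 176 = -204
|a| = √((-10)² + (-8)² + (-16)²) = √420 ≈ 20.49
|b| = √(6² + (-4)² + 11²) = √173 ≈ 13.15
cos θ = (a·b)/(|a||b|) = -204/(20.49·13.15) ≈ -0.7568
θ = arccos(-0.7568) ≈ 139.2°

139.2°


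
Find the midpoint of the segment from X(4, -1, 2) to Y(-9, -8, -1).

M = ((x₁+x₂)/2, (y₁+y₂)/2, (z₁+z₂)/2)
  = ((4 - 9)/2, (-1 - 8)/2, (2 - 1)/2)
  = (-5/2, -9/2, 1/2)
  = (-2.5, -4.5, 0.5)

(-2.5, -4.5, 0.5)


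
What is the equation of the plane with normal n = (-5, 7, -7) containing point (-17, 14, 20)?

The plane through P with normal n = (a, b, c) satisfies n·(r - P) = 0,
i.e. ax + by + cz = a·x₀ + b·y₀ + c·z₀.
d = (-5)·(-17) + 7·14 + (-7)·20
  = 85 + 98 - 140
  = 43
Equation: -5x + 7y - 7z = 43

-5x + 7y - 7z = 43


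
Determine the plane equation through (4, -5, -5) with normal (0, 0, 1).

The plane through P with normal n = (a, b, c) satisfies n·(r - P) = 0,
i.e. ax + by + cz = a·x₀ + b·y₀ + c·z₀.
d = 0·4 + 0·(-5) + 1·(-5)
  = 0 + 0 - 5
  = -5
Equation: z = -5

z = -5


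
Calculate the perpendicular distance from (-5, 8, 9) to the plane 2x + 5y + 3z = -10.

distance = |a·x₀ + b·y₀ + c·z₀ - d| / √(a² + b² + c²)
  = |2·(-5) + 5·8 + 3·9 - (-10)| / √(2² + 5² + 3²)
  = |-10 + 40 + 27 + 10| / √(4 + 25 + 9)
  = |67| / √38
  = 67 / 6.164
  ≈ 10.87

10.87


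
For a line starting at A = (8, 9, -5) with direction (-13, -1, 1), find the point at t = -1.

P(t) = A + t·d
  = (8 + (-13)·(-1), 9 + (-1)·(-1), -5 + 1·(-1))
  = (8 + 13, 9 + 1, -5 - 1)
  = (21, 10, -6)

(21, 10, -6)


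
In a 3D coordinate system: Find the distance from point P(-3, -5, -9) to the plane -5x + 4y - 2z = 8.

distance = |a·x₀ + b·y₀ + c·z₀ - d| / √(a² + b² + c²)
  = |(-5)·(-3) + 4·(-5) + (-2)·(-9) - 8| / √((-5)² + 4² + (-2)²)
  = |15 - 20 + 18 - 8| / √(25 + 16 + 4)
  = |5| / √45
  = 5 / 6.708
  ≈ 0.7454

0.7454


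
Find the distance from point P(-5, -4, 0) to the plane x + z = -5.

distance = |a·x₀ + b·y₀ + c·z₀ - d| / √(a² + b² + c²)
  = |1·(-5) + 0·(-4) + 1·0 - (-5)| / √(1² + 0² + 1²)
  = |-5 + 0 + 0 + 5| / √(1 + 0 + 1)
  = |0| / √2
  = 0 / 1.414
  ≈ 0

0


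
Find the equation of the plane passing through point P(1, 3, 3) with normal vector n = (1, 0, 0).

The plane through P with normal n = (a, b, c) satisfies n·(r - P) = 0,
i.e. ax + by + cz = a·x₀ + b·y₀ + c·z₀.
d = 1·1 + 0·3 + 0·3
  = 1 + 0 + 0
  = 1
Equation: x = 1

x = 1


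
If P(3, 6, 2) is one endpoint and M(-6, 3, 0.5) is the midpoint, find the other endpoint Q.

Q = 2M - P
  = (2·(-6) - 3, 2·3 - 6, 2·0.5 - 2)
  = (-12 - 3, 6 - 6, 1 - 2)
  = (-15, 0, -1)

(-15, 0, -1)


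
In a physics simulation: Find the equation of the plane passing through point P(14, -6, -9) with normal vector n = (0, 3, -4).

The plane through P with normal n = (a, b, c) satisfies n·(r - P) = 0,
i.e. ax + by + cz = a·x₀ + b·y₀ + c·z₀.
d = 0·14 + 3·(-6) + (-4)·(-9)
  = 0 - 18 + 36
  = 18
Equation: 3y - 4z = 18

3y - 4z = 18


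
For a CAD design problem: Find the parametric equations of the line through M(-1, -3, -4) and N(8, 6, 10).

Direction vector d = N - M = (8 + 1, 6 + 3, 10 + 4) = (9, 9, 14)
Parametric form r = M + t·d:
x = -1 + 9t, y = -3 + 9t, z = -4 + 14t

x = -1 + 9t, y = -3 + 9t, z = -4 + 14t


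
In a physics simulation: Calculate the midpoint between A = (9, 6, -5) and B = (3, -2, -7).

M = ((x₁+x₂)/2, (y₁+y₂)/2, (z₁+z₂)/2)
  = ((9 + 3)/2, (6 - 2)/2, (-5 - 7)/2)
  = (12/2, 4/2, -12/2)
  = (6, 2, -6)

(6, 2, -6)


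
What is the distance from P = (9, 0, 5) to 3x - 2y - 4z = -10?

distance = |a·x₀ + b·y₀ + c·z₀ - d| / √(a² + b² + c²)
  = |3·9 + (-2)·0 + (-4)·5 - (-10)| / √(3² + (-2)² + (-4)²)
  = |27 + 0 - 20 + 10| / √(9 + 4 + 16)
  = |17| / √29
  = 17 / 5.385
  ≈ 3.157

3.157


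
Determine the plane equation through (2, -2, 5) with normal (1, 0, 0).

The plane through P with normal n = (a, b, c) satisfies n·(r - P) = 0,
i.e. ax + by + cz = a·x₀ + b·y₀ + c·z₀.
d = 1·2 + 0·(-2) + 0·5
  = 2 + 0 + 0
  = 2
Equation: x = 2

x = 2


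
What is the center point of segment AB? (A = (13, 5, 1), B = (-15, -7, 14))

M = ((x₁+x₂)/2, (y₁+y₂)/2, (z₁+z₂)/2)
  = ((13 - 15)/2, (5 - 7)/2, (1 + 14)/2)
  = (-2/2, -2/2, 15/2)
  = (-1, -1, 7.5)

(-1, -1, 7.5)


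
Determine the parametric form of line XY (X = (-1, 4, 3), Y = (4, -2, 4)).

Direction vector d = Y - X = (4 + 1, -2 - 4, 4 - 3) = (5, -6, 1)
Parametric form r = X + t·d:
x = -1 + 5t, y = 4 - 6t, z = 3 + t

x = -1 + 5t, y = 4 - 6t, z = 3 + t


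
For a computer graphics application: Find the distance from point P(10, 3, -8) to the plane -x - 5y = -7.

distance = |a·x₀ + b·y₀ + c·z₀ - d| / √(a² + b² + c²)
  = |(-1)·10 + (-5)·3 + 0·(-8) - (-7)| / √((-1)² + (-5)² + 0²)
  = |-10 - 15 + 0 + 7| / √(1 + 25 + 0)
  = |-18| / √26
  = 18 / 5.099
  ≈ 3.53

3.53


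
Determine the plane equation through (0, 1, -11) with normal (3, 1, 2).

The plane through P with normal n = (a, b, c) satisfies n·(r - P) = 0,
i.e. ax + by + cz = a·x₀ + b·y₀ + c·z₀.
d = 3·0 + 1·1 + 2·(-11)
  = 0 + 1 - 22
  = -21
Equation: 3x + y + 2z = -21

3x + y + 2z = -21


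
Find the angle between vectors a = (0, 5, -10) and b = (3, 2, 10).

a·b = 0·3 + 5·2 + (-10)·10 = 0 + 10 - 100 = -90
|a| = √(0² + 5² + (-10)²) = √125 ≈ 11.18
|b| = √(3² + 2² + 10²) = √113 ≈ 10.63
cos θ = (a·b)/(|a||b|) = -90/(11.18·10.63) ≈ -0.7573
θ = arccos(-0.7573) ≈ 139.2°

139.2°


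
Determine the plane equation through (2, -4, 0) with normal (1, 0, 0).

The plane through P with normal n = (a, b, c) satisfies n·(r - P) = 0,
i.e. ax + by + cz = a·x₀ + b·y₀ + c·z₀.
d = 1·2 + 0·(-4) + 0·0
  = 2 + 0 + 0
  = 2
Equation: x = 2

x = 2


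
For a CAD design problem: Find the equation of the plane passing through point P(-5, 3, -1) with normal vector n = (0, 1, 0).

The plane through P with normal n = (a, b, c) satisfies n·(r - P) = 0,
i.e. ax + by + cz = a·x₀ + b·y₀ + c·z₀.
d = 0·(-5) + 1·3 + 0·(-1)
  = 0 + 3 + 0
  = 3
Equation: y = 3

y = 3


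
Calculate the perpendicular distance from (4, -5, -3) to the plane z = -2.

distance = |a·x₀ + b·y₀ + c·z₀ - d| / √(a² + b² + c²)
  = |0·4 + 0·(-5) + 1·(-3) - (-2)| / √(0² + 0² + 1²)
  = |0 + 0 - 3 + 2| / √(0 + 0 + 1)
  = |-1| / √1
  = 1 / 1
  ≈ 1

1


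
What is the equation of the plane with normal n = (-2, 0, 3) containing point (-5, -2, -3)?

The plane through P with normal n = (a, b, c) satisfies n·(r - P) = 0,
i.e. ax + by + cz = a·x₀ + b·y₀ + c·z₀.
d = (-2)·(-5) + 0·(-2) + 3·(-3)
  = 10 + 0 - 9
  = 1
Equation: -2x + 3z = 1

-2x + 3z = 1


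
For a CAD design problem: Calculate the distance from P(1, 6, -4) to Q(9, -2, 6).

d = √[(x₂-x₁)² + (y₂-y₁)² + (z₂-z₁)²]
  = √[8² + (-8)² + 10²]
  = √[64 + 64 + 100]
  = √228
  ≈ 15.1

15.1


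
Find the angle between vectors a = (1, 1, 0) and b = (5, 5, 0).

a·b = 1·5 + 1·5 + 0·0 = 5 + 5 + 0 = 10
|a| = √(1² + 1² + 0²) = √2 ≈ 1.414
|b| = √(5² + 5² + 0²) = √50 ≈ 7.071
cos θ = (a·b)/(|a||b|) = 10/(1.414·7.071) ≈ 1
θ = arccos(1) ≈ 0°

0°


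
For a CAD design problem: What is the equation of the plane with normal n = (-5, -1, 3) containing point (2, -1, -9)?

The plane through P with normal n = (a, b, c) satisfies n·(r - P) = 0,
i.e. ax + by + cz = a·x₀ + b·y₀ + c·z₀.
d = (-5)·2 + (-1)·(-1) + 3·(-9)
  = -10 + 1 - 27
  = -36
Equation: -5x - y + 3z = -36

-5x - y + 3z = -36


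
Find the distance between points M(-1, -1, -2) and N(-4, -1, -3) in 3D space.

d = √[(x₂-x₁)² + (y₂-y₁)² + (z₂-z₁)²]
  = √[(-3)² + 0² + (-1)²]
  = √[9 + 0 + 1]
  = √10
  ≈ 3.162

3.162


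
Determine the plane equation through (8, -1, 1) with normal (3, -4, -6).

The plane through P with normal n = (a, b, c) satisfies n·(r - P) = 0,
i.e. ax + by + cz = a·x₀ + b·y₀ + c·z₀.
d = 3·8 + (-4)·(-1) + (-6)·1
  = 24 + 4 - 6
  = 22
Equation: 3x - 4y - 6z = 22

3x - 4y - 6z = 22


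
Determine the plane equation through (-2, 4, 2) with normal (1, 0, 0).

The plane through P with normal n = (a, b, c) satisfies n·(r - P) = 0,
i.e. ax + by + cz = a·x₀ + b·y₀ + c·z₀.
d = 1·(-2) + 0·4 + 0·2
  = -2 + 0 + 0
  = -2
Equation: x = -2

x = -2


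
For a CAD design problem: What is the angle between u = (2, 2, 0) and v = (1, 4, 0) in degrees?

u·v = 2·1 + 2·4 + 0·0 = 2 + 8 + 0 = 10
|u| = √(2² + 2² + 0²) = √8 ≈ 2.828
|v| = √(1² + 4² + 0²) = √17 ≈ 4.123
cos θ = (u·v)/(|u||v|) = 10/(2.828·4.123) ≈ 0.8575
θ = arccos(0.8575) ≈ 30.96°

30.96°


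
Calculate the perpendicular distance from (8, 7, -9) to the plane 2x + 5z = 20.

distance = |a·x₀ + b·y₀ + c·z₀ - d| / √(a² + b² + c²)
  = |2·8 + 0·7 + 5·(-9) - 20| / √(2² + 0² + 5²)
  = |16 + 0 - 45 - 20| / √(4 + 0 + 25)
  = |-49| / √29
  = 49 / 5.385
  ≈ 9.099

9.099


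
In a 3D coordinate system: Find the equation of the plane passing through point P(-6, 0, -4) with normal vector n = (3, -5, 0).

The plane through P with normal n = (a, b, c) satisfies n·(r - P) = 0,
i.e. ax + by + cz = a·x₀ + b·y₀ + c·z₀.
d = 3·(-6) + (-5)·0 + 0·(-4)
  = -18 + 0 + 0
  = -18
Equation: 3x - 5y = -18

3x - 5y = -18


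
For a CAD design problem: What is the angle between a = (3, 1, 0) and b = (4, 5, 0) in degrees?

a·b = 3·4 + 1·5 + 0·0 = 12 + 5 + 0 = 17
|a| = √(3² + 1² + 0²) = √10 ≈ 3.162
|b| = √(4² + 5² + 0²) = √41 ≈ 6.403
cos θ = (a·b)/(|a||b|) = 17/(3.162·6.403) ≈ 0.8396
θ = arccos(0.8396) ≈ 32.91°

32.91°


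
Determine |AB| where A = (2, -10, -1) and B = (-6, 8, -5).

d = √[(x₂-x₁)² + (y₂-y₁)² + (z₂-z₁)²]
  = √[(-8)² + 18² + (-4)²]
  = √[64 + 324 + 16]
  = √404
  ≈ 20.1

20.1


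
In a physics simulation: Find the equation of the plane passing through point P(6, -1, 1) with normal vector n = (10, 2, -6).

The plane through P with normal n = (a, b, c) satisfies n·(r - P) = 0,
i.e. ax + by + cz = a·x₀ + b·y₀ + c·z₀.
d = 10·6 + 2·(-1) + (-6)·1
  = 60 - 2 - 6
  = 52
Equation: 10x + 2y - 6z = 52

10x + 2y - 6z = 52


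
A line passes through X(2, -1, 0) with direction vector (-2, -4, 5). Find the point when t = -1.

P(t) = X + t·d
  = (2 + (-2)·(-1), -1 + (-4)·(-1), 0 + 5·(-1))
  = (2 + 2, -1 + 4, 0 - 5)
  = (4, 3, -5)

(4, 3, -5)


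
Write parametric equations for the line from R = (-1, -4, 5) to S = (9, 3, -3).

Direction vector d = S - R = (9 + 1, 3 + 4, -3 - 5) = (10, 7, -8)
Parametric form r = R + t·d:
x = -1 + 10t, y = -4 + 7t, z = 5 - 8t

x = -1 + 10t, y = -4 + 7t, z = 5 - 8t


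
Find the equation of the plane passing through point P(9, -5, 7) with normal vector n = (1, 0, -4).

The plane through P with normal n = (a, b, c) satisfies n·(r - P) = 0,
i.e. ax + by + cz = a·x₀ + b·y₀ + c·z₀.
d = 1·9 + 0·(-5) + (-4)·7
  = 9 + 0 - 28
  = -19
Equation: x - 4z = -19

x - 4z = -19


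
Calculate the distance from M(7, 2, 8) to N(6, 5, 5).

d = √[(x₂-x₁)² + (y₂-y₁)² + (z₂-z₁)²]
  = √[(-1)² + 3² + (-3)²]
  = √[1 + 9 + 9]
  = √19
  ≈ 4.359

4.359


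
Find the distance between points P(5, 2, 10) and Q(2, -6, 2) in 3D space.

d = √[(x₂-x₁)² + (y₂-y₁)² + (z₂-z₁)²]
  = √[(-3)² + (-8)² + (-8)²]
  = √[9 + 64 + 64]
  = √137
  ≈ 11.7

11.7


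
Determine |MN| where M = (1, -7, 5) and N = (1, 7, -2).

d = √[(x₂-x₁)² + (y₂-y₁)² + (z₂-z₁)²]
  = √[0² + 14² + (-7)²]
  = √[0 + 196 + 49]
  = √245
  ≈ 15.65

15.65


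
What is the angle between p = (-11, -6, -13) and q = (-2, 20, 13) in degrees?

p·q = (-11)·(-2) + (-6)·20 + (-13)·13 = 22 - 120 - 169 = -267
|p| = √((-11)² + (-6)² + (-13)²) = √326 ≈ 18.06
|q| = √((-2)² + 20² + 13²) = √573 ≈ 23.94
cos θ = (p·q)/(|p||q|) = -267/(18.06·23.94) ≈ -0.6178
θ = arccos(-0.6178) ≈ 128.2°

128.2°


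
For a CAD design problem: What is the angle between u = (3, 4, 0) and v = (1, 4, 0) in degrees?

u·v = 3·1 + 4·4 + 0·0 = 3 + 16 + 0 = 19
|u| = √(3² + 4² + 0²) = √25 ≈ 5
|v| = √(1² + 4² + 0²) = √17 ≈ 4.123
cos θ = (u·v)/(|u||v|) = 19/(5·4.123) ≈ 0.9216
θ = arccos(0.9216) ≈ 22.83°

22.83°


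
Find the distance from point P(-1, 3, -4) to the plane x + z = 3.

distance = |a·x₀ + b·y₀ + c·z₀ - d| / √(a² + b² + c²)
  = |1·(-1) + 0·3 + 1·(-4) - 3| / √(1² + 0² + 1²)
  = |-1 + 0 - 4 - 3| / √(1 + 0 + 1)
  = |-8| / √2
  = 8 / 1.414
  ≈ 5.657

5.657


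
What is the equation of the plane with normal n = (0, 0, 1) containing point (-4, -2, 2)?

The plane through P with normal n = (a, b, c) satisfies n·(r - P) = 0,
i.e. ax + by + cz = a·x₀ + b·y₀ + c·z₀.
d = 0·(-4) + 0·(-2) + 1·2
  = 0 + 0 + 2
  = 2
Equation: z = 2

z = 2


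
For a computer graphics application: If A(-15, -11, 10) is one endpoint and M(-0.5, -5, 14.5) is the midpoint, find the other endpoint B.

B = 2M - A
  = (2·(-0.5) - (-15), 2·(-5) - (-11), 2·14.5 - 10)
  = (-1 + 15, -10 + 11, 29 - 10)
  = (14, 1, 19)

(14, 1, 19)


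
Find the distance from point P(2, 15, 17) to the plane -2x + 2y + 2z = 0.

distance = |a·x₀ + b·y₀ + c·z₀ - d| / √(a² + b² + c²)
  = |(-2)·2 + 2·15 + 2·17 - 0| / √((-2)² + 2² + 2²)
  = |-4 + 30 + 34 + 0| / √(4 + 4 + 4)
  = |60| / √12
  = 60 / 3.464
  ≈ 17.32

17.32


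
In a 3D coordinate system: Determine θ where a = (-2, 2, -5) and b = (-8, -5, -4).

a·b = (-2)·(-8) + 2·(-5) + (-5)·(-4) = 16 - 10 + 20 = 26
|a| = √((-2)² + 2² + (-5)²) = √33 ≈ 5.745
|b| = √((-8)² + (-5)² + (-4)²) = √105 ≈ 10.25
cos θ = (a·b)/(|a||b|) = 26/(5.745·10.25) ≈ 0.4417
θ = arccos(0.4417) ≈ 63.79°

63.79°


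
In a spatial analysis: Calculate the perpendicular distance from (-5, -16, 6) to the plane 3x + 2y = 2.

distance = |a·x₀ + b·y₀ + c·z₀ - d| / √(a² + b² + c²)
  = |3·(-5) + 2·(-16) + 0·6 - 2| / √(3² + 2² + 0²)
  = |-15 - 32 + 0 - 2| / √(9 + 4 + 0)
  = |-49| / √13
  = 49 / 3.606
  ≈ 13.59

13.59


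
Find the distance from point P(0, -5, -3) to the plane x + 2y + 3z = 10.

distance = |a·x₀ + b·y₀ + c·z₀ - d| / √(a² + b² + c²)
  = |1·0 + 2·(-5) + 3·(-3) - 10| / √(1² + 2² + 3²)
  = |0 - 10 - 9 - 10| / √(1 + 4 + 9)
  = |-29| / √14
  = 29 / 3.742
  ≈ 7.751

7.751


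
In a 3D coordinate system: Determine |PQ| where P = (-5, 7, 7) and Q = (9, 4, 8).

d = √[(x₂-x₁)² + (y₂-y₁)² + (z₂-z₁)²]
  = √[14² + (-3)² + 1²]
  = √[196 + 9 + 1]
  = √206
  ≈ 14.35

14.35


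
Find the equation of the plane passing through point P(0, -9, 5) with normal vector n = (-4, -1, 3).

The plane through P with normal n = (a, b, c) satisfies n·(r - P) = 0,
i.e. ax + by + cz = a·x₀ + b·y₀ + c·z₀.
d = (-4)·0 + (-1)·(-9) + 3·5
  = 0 + 9 + 15
  = 24
Equation: -4x - y + 3z = 24

-4x - y + 3z = 24


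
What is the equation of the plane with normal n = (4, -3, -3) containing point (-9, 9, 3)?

The plane through P with normal n = (a, b, c) satisfies n·(r - P) = 0,
i.e. ax + by + cz = a·x₀ + b·y₀ + c·z₀.
d = 4·(-9) + (-3)·9 + (-3)·3
  = -36 - 27 - 9
  = -72
Equation: 4x - 3y - 3z = -72

4x - 3y - 3z = -72


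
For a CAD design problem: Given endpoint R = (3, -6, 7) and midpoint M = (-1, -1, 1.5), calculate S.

S = 2M - R
  = (2·(-1) - 3, 2·(-1) - (-6), 2·1.5 - 7)
  = (-2 - 3, -2 + 6, 3 - 7)
  = (-5, 4, -4)

(-5, 4, -4)


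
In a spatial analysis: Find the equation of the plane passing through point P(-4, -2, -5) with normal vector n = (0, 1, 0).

The plane through P with normal n = (a, b, c) satisfies n·(r - P) = 0,
i.e. ax + by + cz = a·x₀ + b·y₀ + c·z₀.
d = 0·(-4) + 1·(-2) + 0·(-5)
  = 0 - 2 + 0
  = -2
Equation: y = -2

y = -2


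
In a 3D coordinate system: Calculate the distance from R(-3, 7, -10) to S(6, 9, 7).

d = √[(x₂-x₁)² + (y₂-y₁)² + (z₂-z₁)²]
  = √[9² + 2² + 17²]
  = √[81 + 4 + 289]
  = √374
  ≈ 19.34

19.34


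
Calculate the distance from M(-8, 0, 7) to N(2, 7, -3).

d = √[(x₂-x₁)² + (y₂-y₁)² + (z₂-z₁)²]
  = √[10² + 7² + (-10)²]
  = √[100 + 49 + 100]
  = √249
  ≈ 15.78

15.78


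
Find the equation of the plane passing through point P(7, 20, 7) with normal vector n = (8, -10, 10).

The plane through P with normal n = (a, b, c) satisfies n·(r - P) = 0,
i.e. ax + by + cz = a·x₀ + b·y₀ + c·z₀.
d = 8·7 + (-10)·20 + 10·7
  = 56 - 200 + 70
  = -74
Equation: 8x - 10y + 10z = -74

8x - 10y + 10z = -74


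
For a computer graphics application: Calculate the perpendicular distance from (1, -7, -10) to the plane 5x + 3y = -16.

distance = |a·x₀ + b·y₀ + c·z₀ - d| / √(a² + b² + c²)
  = |5·1 + 3·(-7) + 0·(-10) - (-16)| / √(5² + 3² + 0²)
  = |5 - 21 + 0 + 16| / √(25 + 9 + 0)
  = |0| / √34
  = 0 / 5.831
  ≈ 0

0


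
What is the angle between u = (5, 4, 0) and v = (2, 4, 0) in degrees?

u·v = 5·2 + 4·4 + 0·0 = 10 + 16 + 0 = 26
|u| = √(5² + 4² + 0²) = √41 ≈ 6.403
|v| = √(2² + 4² + 0²) = √20 ≈ 4.472
cos θ = (u·v)/(|u||v|) = 26/(6.403·4.472) ≈ 0.908
θ = arccos(0.908) ≈ 24.78°

24.78°


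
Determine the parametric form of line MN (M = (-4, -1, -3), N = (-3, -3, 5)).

Direction vector d = N - M = (-3 + 4, -3 + 1, 5 + 3) = (1, -2, 8)
Parametric form r = M + t·d:
x = -4 + t, y = -1 - 2t, z = -3 + 8t

x = -4 + t, y = -1 - 2t, z = -3 + 8t


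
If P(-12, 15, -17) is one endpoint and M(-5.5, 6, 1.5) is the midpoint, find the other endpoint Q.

Q = 2M - P
  = (2·(-5.5) - (-12), 2·6 - 15, 2·1.5 - (-17))
  = (-11 + 12, 12 - 15, 3 + 17)
  = (1, -3, 20)

(1, -3, 20)


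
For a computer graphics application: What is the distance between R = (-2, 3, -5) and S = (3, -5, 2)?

d = √[(x₂-x₁)² + (y₂-y₁)² + (z₂-z₁)²]
  = √[5² + (-8)² + 7²]
  = √[25 + 64 + 49]
  = √138
  ≈ 11.75

11.75


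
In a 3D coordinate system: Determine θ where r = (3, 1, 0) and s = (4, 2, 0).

r·s = 3·4 + 1·2 + 0·0 = 12 + 2 + 0 = 14
|r| = √(3² + 1² + 0²) = √10 ≈ 3.162
|s| = √(4² + 2² + 0²) = √20 ≈ 4.472
cos θ = (r·s)/(|r||s|) = 14/(3.162·4.472) ≈ 0.9899
θ = arccos(0.9899) ≈ 8.13°

8.13°


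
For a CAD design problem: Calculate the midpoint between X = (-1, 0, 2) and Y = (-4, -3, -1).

M = ((x₁+x₂)/2, (y₁+y₂)/2, (z₁+z₂)/2)
  = ((-1 - 4)/2, (0 - 3)/2, (2 - 1)/2)
  = (-5/2, -3/2, 1/2)
  = (-2.5, -1.5, 0.5)

(-2.5, -1.5, 0.5)


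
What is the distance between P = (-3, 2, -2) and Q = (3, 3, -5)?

d = √[(x₂-x₁)² + (y₂-y₁)² + (z₂-z₁)²]
  = √[6² + 1² + (-3)²]
  = √[36 + 1 + 9]
  = √46
  ≈ 6.782

6.782


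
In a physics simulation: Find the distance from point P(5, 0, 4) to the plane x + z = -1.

distance = |a·x₀ + b·y₀ + c·z₀ - d| / √(a² + b² + c²)
  = |1·5 + 0·0 + 1·4 - (-1)| / √(1² + 0² + 1²)
  = |5 + 0 + 4 + 1| / √(1 + 0 + 1)
  = |10| / √2
  = 10 / 1.414
  ≈ 7.071

7.071


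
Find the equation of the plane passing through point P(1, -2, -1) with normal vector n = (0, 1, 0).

The plane through P with normal n = (a, b, c) satisfies n·(r - P) = 0,
i.e. ax + by + cz = a·x₀ + b·y₀ + c·z₀.
d = 0·1 + 1·(-2) + 0·(-1)
  = 0 - 2 + 0
  = -2
Equation: y = -2

y = -2


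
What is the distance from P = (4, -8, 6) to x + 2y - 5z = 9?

distance = |a·x₀ + b·y₀ + c·z₀ - d| / √(a² + b² + c²)
  = |1·4 + 2·(-8) + (-5)·6 - 9| / √(1² + 2² + (-5)²)
  = |4 - 16 - 30 - 9| / √(1 + 4 + 25)
  = |-51| / √30
  = 51 / 5.477
  ≈ 9.311

9.311


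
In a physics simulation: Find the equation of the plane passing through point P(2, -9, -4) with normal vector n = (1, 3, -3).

The plane through P with normal n = (a, b, c) satisfies n·(r - P) = 0,
i.e. ax + by + cz = a·x₀ + b·y₀ + c·z₀.
d = 1·2 + 3·(-9) + (-3)·(-4)
  = 2 - 27 + 12
  = -13
Equation: x + 3y - 3z = -13

x + 3y - 3z = -13


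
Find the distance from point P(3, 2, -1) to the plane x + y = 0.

distance = |a·x₀ + b·y₀ + c·z₀ - d| / √(a² + b² + c²)
  = |1·3 + 1·2 + 0·(-1) - 0| / √(1² + 1² + 0²)
  = |3 + 2 + 0 + 0| / √(1 + 1 + 0)
  = |5| / √2
  = 5 / 1.414
  ≈ 3.536

3.536


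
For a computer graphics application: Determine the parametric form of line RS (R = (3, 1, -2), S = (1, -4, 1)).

Direction vector d = S - R = (1 - 3, -4 - 1, 1 + 2) = (-2, -5, 3)
Parametric form r = R + t·d:
x = 3 - 2t, y = 1 - 5t, z = -2 + 3t

x = 3 - 2t, y = 1 - 5t, z = -2 + 3t


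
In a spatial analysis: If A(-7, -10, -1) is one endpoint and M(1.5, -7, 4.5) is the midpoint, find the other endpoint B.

B = 2M - A
  = (2·1.5 - (-7), 2·(-7) - (-10), 2·4.5 - (-1))
  = (3 + 7, -14 + 10, 9 + 1)
  = (10, -4, 10)

(10, -4, 10)


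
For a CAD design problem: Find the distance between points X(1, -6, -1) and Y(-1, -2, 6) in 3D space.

d = √[(x₂-x₁)² + (y₂-y₁)² + (z₂-z₁)²]
  = √[(-2)² + 4² + 7²]
  = √[4 + 16 + 49]
  = √69
  ≈ 8.307

8.307


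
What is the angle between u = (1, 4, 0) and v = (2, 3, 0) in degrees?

u·v = 1·2 + 4·3 + 0·0 = 2 + 12 + 0 = 14
|u| = √(1² + 4² + 0²) = √17 ≈ 4.123
|v| = √(2² + 3² + 0²) = √13 ≈ 3.606
cos θ = (u·v)/(|u||v|) = 14/(4.123·3.606) ≈ 0.9417
θ = arccos(0.9417) ≈ 19.65°

19.65°


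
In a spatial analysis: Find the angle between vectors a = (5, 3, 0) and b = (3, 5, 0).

a·b = 5·3 + 3·5 + 0·0 = 15 + 15 + 0 = 30
|a| = √(5² + 3² + 0²) = √34 ≈ 5.831
|b| = √(3² + 5² + 0²) = √34 ≈ 5.831
cos θ = (a·b)/(|a||b|) = 30/(5.831·5.831) ≈ 0.8824
θ = arccos(0.8824) ≈ 28.07°

28.07°


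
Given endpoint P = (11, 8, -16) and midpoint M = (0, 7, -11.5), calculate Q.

Q = 2M - P
  = (2·0 - 11, 2·7 - 8, 2·(-11.5) - (-16))
  = (0 - 11, 14 - 8, -23 + 16)
  = (-11, 6, -7)

(-11, 6, -7)


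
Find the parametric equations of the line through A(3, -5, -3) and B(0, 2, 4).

Direction vector d = B - A = (0 - 3, 2 + 5, 4 + 3) = (-3, 7, 7)
Parametric form r = A + t·d:
x = 3 - 3t, y = -5 + 7t, z = -3 + 7t

x = 3 - 3t, y = -5 + 7t, z = -3 + 7t


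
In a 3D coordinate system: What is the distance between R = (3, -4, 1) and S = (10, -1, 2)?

d = √[(x₂-x₁)² + (y₂-y₁)² + (z₂-z₁)²]
  = √[7² + 3² + 1²]
  = √[49 + 9 + 1]
  = √59
  ≈ 7.681

7.681


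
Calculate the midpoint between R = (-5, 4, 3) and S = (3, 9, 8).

M = ((x₁+x₂)/2, (y₁+y₂)/2, (z₁+z₂)/2)
  = ((-5 + 3)/2, (4 + 9)/2, (3 + 8)/2)
  = (-2/2, 13/2, 11/2)
  = (-1, 6.5, 5.5)

(-1, 6.5, 5.5)


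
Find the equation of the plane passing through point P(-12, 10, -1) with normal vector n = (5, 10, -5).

The plane through P with normal n = (a, b, c) satisfies n·(r - P) = 0,
i.e. ax + by + cz = a·x₀ + b·y₀ + c·z₀.
d = 5·(-12) + 10·10 + (-5)·(-1)
  = -60 + 100 + 5
  = 45
Equation: 5x + 10y - 5z = 45

5x + 10y - 5z = 45


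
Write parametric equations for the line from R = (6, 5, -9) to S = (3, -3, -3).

Direction vector d = S - R = (3 - 6, -3 - 5, -3 + 9) = (-3, -8, 6)
Parametric form r = R + t·d:
x = 6 - 3t, y = 5 - 8t, z = -9 + 6t

x = 6 - 3t, y = 5 - 8t, z = -9 + 6t


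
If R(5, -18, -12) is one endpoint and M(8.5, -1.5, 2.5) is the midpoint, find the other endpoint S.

S = 2M - R
  = (2·8.5 - 5, 2·(-1.5) - (-18), 2·2.5 - (-12))
  = (17 - 5, -3 + 18, 5 + 12)
  = (12, 15, 17)

(12, 15, 17)


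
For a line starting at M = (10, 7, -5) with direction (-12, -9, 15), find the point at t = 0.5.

P(t) = M + t·d
  = (10 + (-12)·0.5, 7 + (-9)·0.5, -5 + 15·0.5)
  = (10 - 6, 7 - 4.5, -5 + 7.5)
  = (4, 2.5, 2.5)

(4, 2.5, 2.5)


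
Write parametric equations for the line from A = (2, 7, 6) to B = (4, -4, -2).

Direction vector d = B - A = (4 - 2, -4 - 7, -2 - 6) = (2, -11, -8)
Parametric form r = A + t·d:
x = 2 + 2t, y = 7 - 11t, z = 6 - 8t

x = 2 + 2t, y = 7 - 11t, z = 6 - 8t


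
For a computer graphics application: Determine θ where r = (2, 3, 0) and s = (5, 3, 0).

r·s = 2·5 + 3·3 + 0·0 = 10 + 9 + 0 = 19
|r| = √(2² + 3² + 0²) = √13 ≈ 3.606
|s| = √(5² + 3² + 0²) = √34 ≈ 5.831
cos θ = (r·s)/(|r||s|) = 19/(3.606·5.831) ≈ 0.9037
θ = arccos(0.9037) ≈ 25.35°

25.35°


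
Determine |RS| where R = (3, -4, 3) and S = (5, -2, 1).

d = √[(x₂-x₁)² + (y₂-y₁)² + (z₂-z₁)²]
  = √[2² + 2² + (-2)²]
  = √[4 + 4 + 4]
  = √12
  ≈ 3.464

3.464


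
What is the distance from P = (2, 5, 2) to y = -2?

distance = |a·x₀ + b·y₀ + c·z₀ - d| / √(a² + b² + c²)
  = |0·2 + 1·5 + 0·2 - (-2)| / √(0² + 1² + 0²)
  = |0 + 5 + 0 + 2| / √(0 + 1 + 0)
  = |7| / √1
  = 7 / 1
  ≈ 7

7


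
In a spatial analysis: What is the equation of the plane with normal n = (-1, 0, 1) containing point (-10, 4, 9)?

The plane through P with normal n = (a, b, c) satisfies n·(r - P) = 0,
i.e. ax + by + cz = a·x₀ + b·y₀ + c·z₀.
d = (-1)·(-10) + 0·4 + 1·9
  = 10 + 0 + 9
  = 19
Equation: -x + z = 19

-x + z = 19


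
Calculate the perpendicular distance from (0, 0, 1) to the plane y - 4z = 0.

distance = |a·x₀ + b·y₀ + c·z₀ - d| / √(a² + b² + c²)
  = |0·0 + 1·0 + (-4)·1 - 0| / √(0² + 1² + (-4)²)
  = |0 + 0 - 4 + 0| / √(0 + 1 + 16)
  = |-4| / √17
  = 4 / 4.123
  ≈ 0.9701

0.9701


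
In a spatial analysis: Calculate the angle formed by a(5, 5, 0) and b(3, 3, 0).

a·b = 5·3 + 5·3 + 0·0 = 15 + 15 + 0 = 30
|a| = √(5² + 5² + 0²) = √50 ≈ 7.071
|b| = √(3² + 3² + 0²) = √18 ≈ 4.243
cos θ = (a·b)/(|a||b|) = 30/(7.071·4.243) ≈ 1
θ = arccos(1) ≈ 0°

0°


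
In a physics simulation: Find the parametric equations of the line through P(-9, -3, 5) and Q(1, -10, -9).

Direction vector d = Q - P = (1 + 9, -10 + 3, -9 - 5) = (10, -7, -14)
Parametric form r = P + t·d:
x = -9 + 10t, y = -3 - 7t, z = 5 - 14t

x = -9 + 10t, y = -3 - 7t, z = 5 - 14t


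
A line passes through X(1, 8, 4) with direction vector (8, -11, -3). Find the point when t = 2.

P(t) = X + t·d
  = (1 + 8·2, 8 + (-11)·2, 4 + (-3)·2)
  = (1 + 16, 8 - 22, 4 - 6)
  = (17, -14, -2)

(17, -14, -2)


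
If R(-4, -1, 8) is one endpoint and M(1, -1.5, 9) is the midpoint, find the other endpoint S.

S = 2M - R
  = (2·1 - (-4), 2·(-1.5) - (-1), 2·9 - 8)
  = (2 + 4, -3 + 1, 18 - 8)
  = (6, -2, 10)

(6, -2, 10)


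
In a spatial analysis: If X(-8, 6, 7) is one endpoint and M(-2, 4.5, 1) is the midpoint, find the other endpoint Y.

Y = 2M - X
  = (2·(-2) - (-8), 2·4.5 - 6, 2·1 - 7)
  = (-4 + 8, 9 - 6, 2 - 7)
  = (4, 3, -5)

(4, 3, -5)


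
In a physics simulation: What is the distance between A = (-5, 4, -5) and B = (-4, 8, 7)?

d = √[(x₂-x₁)² + (y₂-y₁)² + (z₂-z₁)²]
  = √[1² + 4² + 12²]
  = √[1 + 16 + 144]
  = √161
  ≈ 12.69

12.69


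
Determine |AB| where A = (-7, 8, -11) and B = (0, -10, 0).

d = √[(x₂-x₁)² + (y₂-y₁)² + (z₂-z₁)²]
  = √[7² + (-18)² + 11²]
  = √[49 + 324 + 121]
  = √494
  ≈ 22.23

22.23


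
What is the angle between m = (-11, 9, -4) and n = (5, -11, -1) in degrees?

m·n = (-11)·5 + 9·(-11) + (-4)·(-1) = -55 - 99 + 4 = -150
|m| = √((-11)² + 9² + (-4)²) = √218 ≈ 14.76
|n| = √(5² + (-11)² + (-1)²) = √147 ≈ 12.12
cos θ = (m·n)/(|m||n|) = -150/(14.76·12.12) ≈ -0.8379
θ = arccos(-0.8379) ≈ 146.9°

146.9°


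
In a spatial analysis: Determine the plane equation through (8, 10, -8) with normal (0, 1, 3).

The plane through P with normal n = (a, b, c) satisfies n·(r - P) = 0,
i.e. ax + by + cz = a·x₀ + b·y₀ + c·z₀.
d = 0·8 + 1·10 + 3·(-8)
  = 0 + 10 - 24
  = -14
Equation: y + 3z = -14

y + 3z = -14


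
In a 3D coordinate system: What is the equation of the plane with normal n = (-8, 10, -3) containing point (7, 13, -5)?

The plane through P with normal n = (a, b, c) satisfies n·(r - P) = 0,
i.e. ax + by + cz = a·x₀ + b·y₀ + c·z₀.
d = (-8)·7 + 10·13 + (-3)·(-5)
  = -56 + 130 + 15
  = 89
Equation: -8x + 10y - 3z = 89

-8x + 10y - 3z = 89


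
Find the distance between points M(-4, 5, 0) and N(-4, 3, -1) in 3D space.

d = √[(x₂-x₁)² + (y₂-y₁)² + (z₂-z₁)²]
  = √[0² + (-2)² + (-1)²]
  = √[0 + 4 + 1]
  = √5
  ≈ 2.236

2.236


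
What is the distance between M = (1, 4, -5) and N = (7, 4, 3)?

d = √[(x₂-x₁)² + (y₂-y₁)² + (z₂-z₁)²]
  = √[6² + 0² + 8²]
  = √[36 + 0 + 64]
  = √100
  ≈ 10

10


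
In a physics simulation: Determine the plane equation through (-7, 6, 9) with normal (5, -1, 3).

The plane through P with normal n = (a, b, c) satisfies n·(r - P) = 0,
i.e. ax + by + cz = a·x₀ + b·y₀ + c·z₀.
d = 5·(-7) + (-1)·6 + 3·9
  = -35 - 6 + 27
  = -14
Equation: 5x - y + 3z = -14

5x - y + 3z = -14


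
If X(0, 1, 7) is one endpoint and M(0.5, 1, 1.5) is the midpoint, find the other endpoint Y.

Y = 2M - X
  = (2·0.5 - 0, 2·1 - 1, 2·1.5 - 7)
  = (1 + 0, 2 - 1, 3 - 7)
  = (1, 1, -4)

(1, 1, -4)


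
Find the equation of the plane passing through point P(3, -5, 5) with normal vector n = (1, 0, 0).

The plane through P with normal n = (a, b, c) satisfies n·(r - P) = 0,
i.e. ax + by + cz = a·x₀ + b·y₀ + c·z₀.
d = 1·3 + 0·(-5) + 0·5
  = 3 + 0 + 0
  = 3
Equation: x = 3

x = 3


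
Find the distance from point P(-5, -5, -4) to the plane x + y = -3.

distance = |a·x₀ + b·y₀ + c·z₀ - d| / √(a² + b² + c²)
  = |1·(-5) + 1·(-5) + 0·(-4) - (-3)| / √(1² + 1² + 0²)
  = |-5 - 5 + 0 + 3| / √(1 + 1 + 0)
  = |-7| / √2
  = 7 / 1.414
  ≈ 4.95

4.95


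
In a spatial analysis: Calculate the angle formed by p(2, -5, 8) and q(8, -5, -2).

p·q = 2·8 + (-5)·(-5) + 8·(-2) = 16 + 25 - 16 = 25
|p| = √(2² + (-5)² + 8²) = √93 ≈ 9.644
|q| = √(8² + (-5)² + (-2)²) = √93 ≈ 9.644
cos θ = (p·q)/(|p||q|) = 25/(9.644·9.644) ≈ 0.2688
θ = arccos(0.2688) ≈ 74.41°

74.41°


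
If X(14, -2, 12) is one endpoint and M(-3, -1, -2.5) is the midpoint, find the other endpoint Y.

Y = 2M - X
  = (2·(-3) - 14, 2·(-1) - (-2), 2·(-2.5) - 12)
  = (-6 - 14, -2 + 2, -5 - 12)
  = (-20, 0, -17)

(-20, 0, -17)


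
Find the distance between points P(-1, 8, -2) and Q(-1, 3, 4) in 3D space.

d = √[(x₂-x₁)² + (y₂-y₁)² + (z₂-z₁)²]
  = √[0² + (-5)² + 6²]
  = √[0 + 25 + 36]
  = √61
  ≈ 7.81

7.81


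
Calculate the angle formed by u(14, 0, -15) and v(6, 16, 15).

u·v = 14·6 + 0·16 + (-15)·15 = 84 + 0 - 225 = -141
|u| = √(14² + 0² + (-15)²) = √421 ≈ 20.52
|v| = √(6² + 16² + 15²) = √517 ≈ 22.74
cos θ = (u·v)/(|u||v|) = -141/(20.52·22.74) ≈ -0.3022
θ = arccos(-0.3022) ≈ 107.6°

107.6°


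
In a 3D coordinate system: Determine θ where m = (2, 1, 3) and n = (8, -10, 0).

m·n = 2·8 + 1·(-10) + 3·0 = 16 - 10 + 0 = 6
|m| = √(2² + 1² + 3²) = √14 ≈ 3.742
|n| = √(8² + (-10)² + 0²) = √164 ≈ 12.81
cos θ = (m·n)/(|m||n|) = 6/(3.742·12.81) ≈ 0.1252
θ = arccos(0.1252) ≈ 82.81°

82.81°


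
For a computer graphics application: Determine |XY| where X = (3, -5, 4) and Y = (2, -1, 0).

d = √[(x₂-x₁)² + (y₂-y₁)² + (z₂-z₁)²]
  = √[(-1)² + 4² + (-4)²]
  = √[1 + 16 + 16]
  = √33
  ≈ 5.745

5.745


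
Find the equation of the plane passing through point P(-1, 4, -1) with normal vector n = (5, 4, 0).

The plane through P with normal n = (a, b, c) satisfies n·(r - P) = 0,
i.e. ax + by + cz = a·x₀ + b·y₀ + c·z₀.
d = 5·(-1) + 4·4 + 0·(-1)
  = -5 + 16 + 0
  = 11
Equation: 5x + 4y = 11

5x + 4y = 11


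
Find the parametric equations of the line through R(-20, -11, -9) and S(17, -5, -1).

Direction vector d = S - R = (17 + 20, -5 + 11, -1 + 9) = (37, 6, 8)
Parametric form r = R + t·d:
x = -20 + 37t, y = -11 + 6t, z = -9 + 8t

x = -20 + 37t, y = -11 + 6t, z = -9 + 8t


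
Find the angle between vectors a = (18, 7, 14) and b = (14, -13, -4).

a·b = 18·14 + 7·(-13) + 14·(-4) = 252 - 91 - 56 = 105
|a| = √(18² + 7² + 14²) = √569 ≈ 23.85
|b| = √(14² + (-13)² + (-4)²) = √381 ≈ 19.52
cos θ = (a·b)/(|a||b|) = 105/(23.85·19.52) ≈ 0.2255
θ = arccos(0.2255) ≈ 76.97°

76.97°


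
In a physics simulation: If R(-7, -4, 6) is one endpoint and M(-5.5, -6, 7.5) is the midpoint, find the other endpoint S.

S = 2M - R
  = (2·(-5.5) - (-7), 2·(-6) - (-4), 2·7.5 - 6)
  = (-11 + 7, -12 + 4, 15 - 6)
  = (-4, -8, 9)

(-4, -8, 9)


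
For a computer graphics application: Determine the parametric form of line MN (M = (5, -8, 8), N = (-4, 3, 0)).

Direction vector d = N - M = (-4 - 5, 3 + 8, 0 - 8) = (-9, 11, -8)
Parametric form r = M + t·d:
x = 5 - 9t, y = -8 + 11t, z = 8 - 8t

x = 5 - 9t, y = -8 + 11t, z = 8 - 8t


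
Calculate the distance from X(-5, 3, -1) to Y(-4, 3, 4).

d = √[(x₂-x₁)² + (y₂-y₁)² + (z₂-z₁)²]
  = √[1² + 0² + 5²]
  = √[1 + 0 + 25]
  = √26
  ≈ 5.099

5.099


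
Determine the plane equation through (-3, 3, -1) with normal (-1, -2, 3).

The plane through P with normal n = (a, b, c) satisfies n·(r - P) = 0,
i.e. ax + by + cz = a·x₀ + b·y₀ + c·z₀.
d = (-1)·(-3) + (-2)·3 + 3·(-1)
  = 3 - 6 - 3
  = -6
Equation: -x - 2y + 3z = -6

-x - 2y + 3z = -6


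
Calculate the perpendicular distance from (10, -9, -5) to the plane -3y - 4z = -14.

distance = |a·x₀ + b·y₀ + c·z₀ - d| / √(a² + b² + c²)
  = |0·10 + (-3)·(-9) + (-4)·(-5) - (-14)| / √(0² + (-3)² + (-4)²)
  = |0 + 27 + 20 + 14| / √(0 + 9 + 16)
  = |61| / √25
  = 61 / 5
  ≈ 12.2

12.2


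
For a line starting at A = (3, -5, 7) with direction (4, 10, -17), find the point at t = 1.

P(t) = A + t·d
  = (3 + 4·1, -5 + 10·1, 7 + (-17)·1)
  = (3 + 4, -5 + 10, 7 - 17)
  = (7, 5, -10)

(7, 5, -10)


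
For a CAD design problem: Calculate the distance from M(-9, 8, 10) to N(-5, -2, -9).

d = √[(x₂-x₁)² + (y₂-y₁)² + (z₂-z₁)²]
  = √[4² + (-10)² + (-19)²]
  = √[16 + 100 + 361]
  = √477
  ≈ 21.84

21.84


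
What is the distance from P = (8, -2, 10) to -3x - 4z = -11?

distance = |a·x₀ + b·y₀ + c·z₀ - d| / √(a² + b² + c²)
  = |(-3)·8 + 0·(-2) + (-4)·10 - (-11)| / √((-3)² + 0² + (-4)²)
  = |-24 + 0 - 40 + 11| / √(9 + 0 + 16)
  = |-53| / √25
  = 53 / 5
  ≈ 10.6

10.6


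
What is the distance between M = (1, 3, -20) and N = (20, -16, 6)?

d = √[(x₂-x₁)² + (y₂-y₁)² + (z₂-z₁)²]
  = √[19² + (-19)² + 26²]
  = √[361 + 361 + 676]
  = √1398
  ≈ 37.39

37.39


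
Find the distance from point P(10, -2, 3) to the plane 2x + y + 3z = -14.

distance = |a·x₀ + b·y₀ + c·z₀ - d| / √(a² + b² + c²)
  = |2·10 + 1·(-2) + 3·3 - (-14)| / √(2² + 1² + 3²)
  = |20 - 2 + 9 + 14| / √(4 + 1 + 9)
  = |41| / √14
  = 41 / 3.742
  ≈ 10.96

10.96


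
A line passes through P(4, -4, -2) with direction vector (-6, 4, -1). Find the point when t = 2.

P(t) = P + t·d
  = (4 + (-6)·2, -4 + 4·2, -2 + (-1)·2)
  = (4 - 12, -4 + 8, -2 - 2)
  = (-8, 4, -4)

(-8, 4, -4)


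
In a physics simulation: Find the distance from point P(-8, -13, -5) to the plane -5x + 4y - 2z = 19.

distance = |a·x₀ + b·y₀ + c·z₀ - d| / √(a² + b² + c²)
  = |(-5)·(-8) + 4·(-13) + (-2)·(-5) - 19| / √((-5)² + 4² + (-2)²)
  = |40 - 52 + 10 - 19| / √(25 + 16 + 4)
  = |-21| / √45
  = 21 / 6.708
  ≈ 3.13

3.13


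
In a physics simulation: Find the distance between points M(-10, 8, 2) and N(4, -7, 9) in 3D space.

d = √[(x₂-x₁)² + (y₂-y₁)² + (z₂-z₁)²]
  = √[14² + (-15)² + 7²]
  = √[196 + 225 + 49]
  = √470
  ≈ 21.68

21.68


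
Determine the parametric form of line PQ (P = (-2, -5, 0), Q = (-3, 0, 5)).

Direction vector d = Q - P = (-3 + 2, 0 + 5, 5 + 0) = (-1, 5, 5)
Parametric form r = P + t·d:
x = -2 - t, y = -5 + 5t, z = 0 + 5t

x = -2 - t, y = -5 + 5t, z = 0 + 5t


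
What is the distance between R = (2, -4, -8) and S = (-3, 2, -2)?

d = √[(x₂-x₁)² + (y₂-y₁)² + (z₂-z₁)²]
  = √[(-5)² + 6² + 6²]
  = √[25 + 36 + 36]
  = √97
  ≈ 9.849

9.849


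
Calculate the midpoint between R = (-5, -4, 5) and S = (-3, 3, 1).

M = ((x₁+x₂)/2, (y₁+y₂)/2, (z₁+z₂)/2)
  = ((-5 - 3)/2, (-4 + 3)/2, (5 + 1)/2)
  = (-8/2, -1/2, 6/2)
  = (-4, -0.5, 3)

(-4, -0.5, 3)


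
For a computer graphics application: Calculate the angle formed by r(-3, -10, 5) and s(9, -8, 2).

r·s = (-3)·9 + (-10)·(-8) + 5·2 = -27 + 80 + 10 = 63
|r| = √((-3)² + (-10)² + 5²) = √134 ≈ 11.58
|s| = √(9² + (-8)² + 2²) = √149 ≈ 12.21
cos θ = (r·s)/(|r||s|) = 63/(11.58·12.21) ≈ 0.4459
θ = arccos(0.4459) ≈ 63.52°

63.52°


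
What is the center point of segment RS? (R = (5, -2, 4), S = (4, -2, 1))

M = ((x₁+x₂)/2, (y₁+y₂)/2, (z₁+z₂)/2)
  = ((5 + 4)/2, (-2 - 2)/2, (4 + 1)/2)
  = (9/2, -4/2, 5/2)
  = (4.5, -2, 2.5)

(4.5, -2, 2.5)


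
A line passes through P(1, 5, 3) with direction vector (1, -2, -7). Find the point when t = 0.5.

P(t) = P + t·d
  = (1 + 1·0.5, 5 + (-2)·0.5, 3 + (-7)·0.5)
  = (1 + 0.5, 5 - 1, 3 - 3.5)
  = (1.5, 4, -0.5)

(1.5, 4, -0.5)


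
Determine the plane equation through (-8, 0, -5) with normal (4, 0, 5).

The plane through P with normal n = (a, b, c) satisfies n·(r - P) = 0,
i.e. ax + by + cz = a·x₀ + b·y₀ + c·z₀.
d = 4·(-8) + 0·0 + 5·(-5)
  = -32 + 0 - 25
  = -57
Equation: 4x + 5z = -57

4x + 5z = -57


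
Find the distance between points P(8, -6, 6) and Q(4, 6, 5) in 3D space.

d = √[(x₂-x₁)² + (y₂-y₁)² + (z₂-z₁)²]
  = √[(-4)² + 12² + (-1)²]
  = √[16 + 144 + 1]
  = √161
  ≈ 12.69

12.69


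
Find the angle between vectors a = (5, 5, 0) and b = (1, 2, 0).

a·b = 5·1 + 5·2 + 0·0 = 5 + 10 + 0 = 15
|a| = √(5² + 5² + 0²) = √50 ≈ 7.071
|b| = √(1² + 2² + 0²) = √5 ≈ 2.236
cos θ = (a·b)/(|a||b|) = 15/(7.071·2.236) ≈ 0.9487
θ = arccos(0.9487) ≈ 18.43°

18.43°


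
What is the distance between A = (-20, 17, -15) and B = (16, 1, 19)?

d = √[(x₂-x₁)² + (y₂-y₁)² + (z₂-z₁)²]
  = √[36² + (-16)² + 34²]
  = √[1296 + 256 + 1156]
  = √2708
  ≈ 52.04

52.04


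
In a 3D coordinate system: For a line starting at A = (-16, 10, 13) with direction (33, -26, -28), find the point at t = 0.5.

P(t) = A + t·d
  = (-16 + 33·0.5, 10 + (-26)·0.5, 13 + (-28)·0.5)
  = (-16 + 16.5, 10 - 13, 13 - 14)
  = (0.5, -3, -1)

(0.5, -3, -1)


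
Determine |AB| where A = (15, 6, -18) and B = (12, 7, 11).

d = √[(x₂-x₁)² + (y₂-y₁)² + (z₂-z₁)²]
  = √[(-3)² + 1² + 29²]
  = √[9 + 1 + 841]
  = √851
  ≈ 29.17

29.17


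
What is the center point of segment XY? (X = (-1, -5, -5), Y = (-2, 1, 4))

M = ((x₁+x₂)/2, (y₁+y₂)/2, (z₁+z₂)/2)
  = ((-1 - 2)/2, (-5 + 1)/2, (-5 + 4)/2)
  = (-3/2, -4/2, -1/2)
  = (-1.5, -2, -0.5)

(-1.5, -2, -0.5)
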